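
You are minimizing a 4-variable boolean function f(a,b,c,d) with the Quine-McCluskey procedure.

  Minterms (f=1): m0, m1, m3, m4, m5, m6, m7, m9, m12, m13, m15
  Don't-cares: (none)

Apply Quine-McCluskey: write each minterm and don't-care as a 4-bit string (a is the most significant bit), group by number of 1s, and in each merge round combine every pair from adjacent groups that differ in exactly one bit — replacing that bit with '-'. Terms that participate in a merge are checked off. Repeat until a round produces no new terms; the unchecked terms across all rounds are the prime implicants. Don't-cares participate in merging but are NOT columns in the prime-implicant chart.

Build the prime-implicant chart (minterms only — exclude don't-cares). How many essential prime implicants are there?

6

[col 0] 0000*, 0001*, 0011*, 0100*, 0101*, 0110*, 0111*, 1001*, 1100*, 1101*, 1111*
[col 1] -001*, -100*, -101*, -111*, 0-00*, 0-01*, 0-11*, 00-1*, 000-*, 01-0*, 01-1*, 010-*, 011-*, 1-01*, 11-1*, 110-*
[col 2] --01, -1-1, -10-, 0--1, 0-0-, 01--
Prime implicants: --01, -1-1, -10-, 0--1, 0-0-, 01--
PI chart (minterm → PIs covering it):
  0 | 0-0-  (sole → essential)
  1 | --01,0--1,0-0-
  3 | 0--1  (sole → essential)
  4 | -10-,0-0-,01--
  5 | --01,-1-1,-10-,0--1,0-0-,01--
  6 | 01--  (sole → essential)
  7 | -1-1,0--1,01--
  9 | --01  (sole → essential)
  12 | -10-  (sole → essential)
  13 | --01,-1-1,-10-
  15 | -1-1  (sole → essential)
Essential prime implicants: --01, -1-1, -10-, 0--1, 0-0-, 01--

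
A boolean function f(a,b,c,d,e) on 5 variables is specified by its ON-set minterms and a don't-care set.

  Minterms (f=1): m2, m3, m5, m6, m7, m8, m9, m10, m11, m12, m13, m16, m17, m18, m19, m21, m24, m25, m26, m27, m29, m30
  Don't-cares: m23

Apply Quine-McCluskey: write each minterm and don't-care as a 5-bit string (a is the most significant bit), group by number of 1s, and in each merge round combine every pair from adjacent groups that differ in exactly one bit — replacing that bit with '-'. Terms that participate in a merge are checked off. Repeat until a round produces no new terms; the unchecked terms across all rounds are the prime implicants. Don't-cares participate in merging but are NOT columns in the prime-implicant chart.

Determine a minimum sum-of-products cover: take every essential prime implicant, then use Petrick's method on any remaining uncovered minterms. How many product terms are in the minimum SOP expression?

Round 0: 00010✓ 00011✓ 00101✓ 00110✓ 00111✓ 01000✓ 01001✓ 01010✓ 01011✓ 01100✓ 01101✓ 10000✓ 10001✓ 10010✓ 10011✓ 10101✓ 10111✓ 11000✓ 11001✓ 11010✓ 11011✓ 11101✓ 11110✓
Round 1: -0010✓ -0011✓ -0101✓ -0111✓ -1000✓ -1001✓ -1010✓ -1011✓ -1101✓ 0-010✓ 0-011✓ 0-101✓ 00-10✓ 00-11✓ 0001-✓ 001-1✓ 0011-✓ 01-00✓ 01-01✓ 010-0✓ 010-1✓ 0100-✓ 0101-✓ 0110-✓ 1-000✓ 1-001✓ 1-010✓ 1-011✓ 1-101✓ 10-01✓ 10-11✓ 100-0✓ 100-1✓ 1000-✓ 1001-✓ 101-1✓ 11-01✓ 11-10 110-0✓ 110-1✓ 1100-✓ 1101-✓
Round 2: --010✓ --011✓ --101 -0-11 -001-✓ -01-1 -1-01 -10-0✓ -10-1✓ -100-✓ -101-✓ 0-01-✓ 00-1- 01-0- 010--✓ 1--01 1-0-0✓ 1-0-1✓ 1-00-✓ 1-01-✓ 10--1 100--✓ 110--✓
Round 3: --01- -10-- 1-0--
PIs = {--01-, --101, -0-11, -01-1, -1-01, -10--, 00-1-, 01-0-, 1--01, 1-0--, 10--1, 11-10}
Coverage chart:
  m2: --01-,00-1-
  m3: --01-,-0-11,00-1-
  m5: --101,-01-1
  m6: 00-1- ←essential
  m7: -0-11,-01-1,00-1-
  m8: -10--,01-0-
  m9: -1-01,-10--,01-0-
  m10: --01-,-10--
  m11: --01-,-10--
  m12: 01-0- ←essential
  m13: --101,-1-01,01-0-
  m16: 1-0-- ←essential
  m17: 1--01,1-0--,10--1
  m18: --01-,1-0--
  m19: --01-,-0-11,1-0--,10--1
  m21: --101,-01-1,1--01,10--1
  m24: -10--,1-0--
  m25: -1-01,-10--,1--01,1-0--
  m26: --01-,-10--,1-0--,11-10
  m27: --01-,-10--,1-0--
  m29: --101,-1-01,1--01
  m30: 11-10 ←essential
Essential: 00-1-, 01-0-, 1-0--, 11-10
Petrick residual → --01-, --101
Min cover (6 terms): c'd + cd'e + a'b'd + a'bd' + ac' + abde'

6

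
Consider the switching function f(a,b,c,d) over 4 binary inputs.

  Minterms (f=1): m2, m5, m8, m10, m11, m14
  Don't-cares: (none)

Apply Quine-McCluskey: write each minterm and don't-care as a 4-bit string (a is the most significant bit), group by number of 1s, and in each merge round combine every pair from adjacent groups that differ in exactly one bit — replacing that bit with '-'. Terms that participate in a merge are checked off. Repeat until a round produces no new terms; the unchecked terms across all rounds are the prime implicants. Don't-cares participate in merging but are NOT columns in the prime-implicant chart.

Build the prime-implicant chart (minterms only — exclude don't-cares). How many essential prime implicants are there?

[col 0] 0010*, 0101, 1000*, 1010*, 1011*, 1110*
[col 1] -010, 1-10, 10-0, 101-
Prime implicants: -010, 0101, 1-10, 10-0, 101-
PI chart (minterm → PIs covering it):
  2 | -010  (sole → essential)
  5 | 0101  (sole → essential)
  8 | 10-0  (sole → essential)
  10 | -010,1-10,10-0,101-
  11 | 101-  (sole → essential)
  14 | 1-10  (sole → essential)
Essential prime implicants: -010, 0101, 1-10, 10-0, 101-

5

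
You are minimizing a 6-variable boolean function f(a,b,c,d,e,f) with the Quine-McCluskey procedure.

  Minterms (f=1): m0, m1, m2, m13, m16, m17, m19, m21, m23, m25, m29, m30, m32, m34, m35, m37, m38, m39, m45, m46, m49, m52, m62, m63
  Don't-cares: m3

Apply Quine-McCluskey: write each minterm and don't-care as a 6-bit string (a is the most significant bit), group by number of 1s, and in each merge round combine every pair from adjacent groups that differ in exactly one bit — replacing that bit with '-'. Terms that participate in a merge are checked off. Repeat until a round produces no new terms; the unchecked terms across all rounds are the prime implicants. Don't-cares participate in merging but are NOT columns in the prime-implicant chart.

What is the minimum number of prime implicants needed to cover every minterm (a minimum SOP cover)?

12

size-2^0 implicants → 000000(✓)  000001(✓)  000010(✓)  000011(✓)  001101(✓)  010000(✓)  010001(✓)  010011(✓)  010101(✓)  010111(✓)  011001(✓)  011101(✓)  011110(✓)  100000(✓)  100010(✓)  100011(✓)  100101(✓)  100110(✓)  100111(✓)  101101(✓)  101110(✓)  110001(✓)  110100  111110(✓)  111111(✓)
size-2^1 implicants → -00000(✓)  -00010(✓)  -00011(✓)  -01101  -10001  -11110  0-0000(✓)  0-0001(✓)  0-0011(✓)  0-1101  0000-0(✓)  0000-1(✓)  00000-(✓)  00001-(✓)  01-001(✓)  01-101(✓)  010-01(✓)  010-11(✓)  0100-1(✓)  01000-(✓)  0101-1(✓)  011-01(✓)  1-1110  10-101  10-110  100-10(✓)  100-11(✓)  1000-0(✓)  10001-(✓)  1001-1  10011-(✓)  11111-
size-2^2 implicants → -000-0  -0001-  0-00-1  0-000-  0000--  01--01  010--1  100-1-
Unchecked terms (primes): -000-0, -0001-, -01101, -10001, -11110, 0-00-1, 0-000-, 0-1101, 0000--, 01--01, 010--1, 1-1110, 10-101, 10-110, 100-1-, 1001-1, 110100, 11111-
Minterm coverage:
  m0 ⊆ -000-0,0-000-,0000--
  m1 ⊆ 0-00-1,0-000-,0000--
  m2 ⊆ -000-0,-0001-,0000--
  m13 ⊆ -01101,0-1101
  m16 ⊆ 0-000- [E]
  m17 ⊆ -10001,0-00-1,0-000-,01--01,010--1
  m19 ⊆ 0-00-1,010--1
  m21 ⊆ 01--01,010--1
  m23 ⊆ 010--1 [E]
  m25 ⊆ 01--01 [E]
  m29 ⊆ 0-1101,01--01
  m30 ⊆ -11110 [E]
  m32 ⊆ -000-0 [E]
  m34 ⊆ -000-0,-0001-,100-1-
  m35 ⊆ -0001-,100-1-
  m37 ⊆ 10-101,1001-1
  m38 ⊆ 10-110,100-1-
  m39 ⊆ 100-1-,1001-1
  m45 ⊆ -01101,10-101
  m46 ⊆ 1-1110,10-110
  m49 ⊆ -10001 [E]
  m52 ⊆ 110100 [E]
  m62 ⊆ -11110,1-1110,11111-
  m63 ⊆ 11111- [E]
E = {-000-0, -10001, -11110, 0-000-, 01--01, 010--1, 110100, 11111-}
Petrick residual → -0001-, -01101, 10-110, 1001-1
Cover = b'c'd'f' + b'c'd'e + b'cde'f + bc'd'e'f + bcdef' + a'c'd'e' + a'be'f + a'bc'f + ab'def' + ab'c'df + abc'de'f' + abcde  |cover|=12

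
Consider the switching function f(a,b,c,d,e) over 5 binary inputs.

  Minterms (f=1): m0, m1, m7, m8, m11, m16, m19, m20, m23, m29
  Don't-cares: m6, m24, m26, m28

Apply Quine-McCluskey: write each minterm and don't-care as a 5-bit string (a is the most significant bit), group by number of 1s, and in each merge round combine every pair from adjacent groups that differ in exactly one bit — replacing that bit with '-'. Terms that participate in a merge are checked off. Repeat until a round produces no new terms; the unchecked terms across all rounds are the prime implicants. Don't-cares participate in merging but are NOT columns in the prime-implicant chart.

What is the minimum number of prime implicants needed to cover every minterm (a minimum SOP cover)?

size-2^0 implicants → 00000(✓)  00001(✓)  00110(✓)  00111(✓)  01000(✓)  01011  10000(✓)  10011(✓)  10100(✓)  10111(✓)  11000(✓)  11010(✓)  11100(✓)  11101(✓)
size-2^1 implicants → -0000(✓)  -0111  -1000(✓)  0-000(✓)  0000-  0011-  1-000(✓)  1-100(✓)  10-00(✓)  10-11  11-00(✓)  110-0  1110-
size-2^2 implicants → --000  1--00
Unchecked terms (primes): --000, -0111, 0000-, 0011-, 01011, 1--00, 10-11, 110-0, 1110-
Minterm coverage:
  m0 ⊆ --000,0000-
  m1 ⊆ 0000- [E]
  m7 ⊆ -0111,0011-
  m8 ⊆ --000 [E]
  m11 ⊆ 01011 [E]
  m16 ⊆ --000,1--00
  m19 ⊆ 10-11 [E]
  m20 ⊆ 1--00 [E]
  m23 ⊆ -0111,10-11
  m29 ⊆ 1110- [E]
E = {--000, 0000-, 01011, 1--00, 10-11, 1110-}
Petrick residual → -0111
Cover = c'd'e' + b'cde + a'b'c'd' + a'bc'de + ad'e' + ab'de + abcd'  |cover|=7

7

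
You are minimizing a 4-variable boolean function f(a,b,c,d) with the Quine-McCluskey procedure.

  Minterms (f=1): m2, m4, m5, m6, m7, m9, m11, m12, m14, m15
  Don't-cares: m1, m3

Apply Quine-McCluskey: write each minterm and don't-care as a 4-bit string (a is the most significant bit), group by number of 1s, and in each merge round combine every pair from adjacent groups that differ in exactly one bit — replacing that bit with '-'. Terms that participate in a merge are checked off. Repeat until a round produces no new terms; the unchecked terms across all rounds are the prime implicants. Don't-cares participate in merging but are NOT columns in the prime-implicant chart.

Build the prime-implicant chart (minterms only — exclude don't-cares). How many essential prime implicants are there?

3

Round 0: 0001✓ 0010✓ 0011✓ 0100✓ 0101✓ 0110✓ 0111✓ 1001✓ 1011✓ 1100✓ 1110✓ 1111✓
Round 1: -001✓ -011✓ -100✓ -110✓ -111✓ 0-01✓ 0-10✓ 0-11✓ 00-1✓ 001-✓ 01-0✓ 01-1✓ 010-✓ 011-✓ 1-11✓ 10-1✓ 11-0✓ 111-✓
Round 2: --11 -0-1 -1-0 -11- 0--1 0-1- 01--
PIs = {--11, -0-1, -1-0, -11-, 0--1, 0-1-, 01--}
Coverage chart:
  m2: 0-1- ←essential
  m4: -1-0,01--
  m5: 0--1,01--
  m6: -1-0,-11-,0-1-,01--
  m7: --11,-11-,0--1,0-1-,01--
  m9: -0-1 ←essential
  m11: --11,-0-1
  m12: -1-0 ←essential
  m14: -1-0,-11-
  m15: --11,-11-
Essential: -0-1, -1-0, 0-1-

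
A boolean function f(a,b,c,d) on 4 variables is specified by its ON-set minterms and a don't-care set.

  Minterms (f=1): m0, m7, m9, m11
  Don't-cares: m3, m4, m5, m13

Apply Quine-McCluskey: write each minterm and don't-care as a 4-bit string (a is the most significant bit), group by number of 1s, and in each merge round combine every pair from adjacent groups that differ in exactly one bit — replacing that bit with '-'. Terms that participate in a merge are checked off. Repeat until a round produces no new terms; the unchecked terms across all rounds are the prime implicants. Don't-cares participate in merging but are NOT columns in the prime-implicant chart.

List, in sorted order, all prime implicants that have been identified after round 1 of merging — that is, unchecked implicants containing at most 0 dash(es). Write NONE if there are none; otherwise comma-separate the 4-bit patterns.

NONE

Round 0: 0000✓ 0011✓ 0100✓ 0101✓ 0111✓ 1001✓ 1011✓ 1101✓
Round 1: -011 -101 0-00 0-11 01-1 010- 1-01 10-1
PIs = {-011, -101, 0-00, 0-11, 01-1, 010-, 1-01, 10-1}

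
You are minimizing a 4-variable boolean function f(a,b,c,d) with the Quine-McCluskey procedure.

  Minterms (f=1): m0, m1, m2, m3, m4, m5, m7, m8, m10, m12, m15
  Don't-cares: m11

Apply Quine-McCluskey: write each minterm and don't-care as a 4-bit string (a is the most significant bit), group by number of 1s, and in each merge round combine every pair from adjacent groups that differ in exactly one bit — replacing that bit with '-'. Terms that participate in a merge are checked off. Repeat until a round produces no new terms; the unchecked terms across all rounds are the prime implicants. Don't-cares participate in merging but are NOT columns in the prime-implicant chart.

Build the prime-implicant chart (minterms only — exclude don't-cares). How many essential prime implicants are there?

[col 0] 0000*, 0001*, 0010*, 0011*, 0100*, 0101*, 0111*, 1000*, 1010*, 1011*, 1100*, 1111*
[col 1] -000*, -010*, -011*, -100*, -111*, 0-00*, 0-01*, 0-11*, 00-0*, 00-1*, 000-*, 001-*, 01-1*, 010-*, 1-00*, 1-11*, 10-0*, 101-*
[col 2] --00, --11, -0-0, -01-, 0--1, 0-0-, 00--
Prime implicants: --00, --11, -0-0, -01-, 0--1, 0-0-, 00--
PI chart (minterm → PIs covering it):
  0 | --00,-0-0,0-0-,00--
  1 | 0--1,0-0-,00--
  2 | -0-0,-01-,00--
  3 | --11,-01-,0--1,00--
  4 | --00,0-0-
  5 | 0--1,0-0-
  7 | --11,0--1
  8 | --00,-0-0
  10 | -0-0,-01-
  12 | --00  (sole → essential)
  15 | --11  (sole → essential)
Essential prime implicants: --00, --11

2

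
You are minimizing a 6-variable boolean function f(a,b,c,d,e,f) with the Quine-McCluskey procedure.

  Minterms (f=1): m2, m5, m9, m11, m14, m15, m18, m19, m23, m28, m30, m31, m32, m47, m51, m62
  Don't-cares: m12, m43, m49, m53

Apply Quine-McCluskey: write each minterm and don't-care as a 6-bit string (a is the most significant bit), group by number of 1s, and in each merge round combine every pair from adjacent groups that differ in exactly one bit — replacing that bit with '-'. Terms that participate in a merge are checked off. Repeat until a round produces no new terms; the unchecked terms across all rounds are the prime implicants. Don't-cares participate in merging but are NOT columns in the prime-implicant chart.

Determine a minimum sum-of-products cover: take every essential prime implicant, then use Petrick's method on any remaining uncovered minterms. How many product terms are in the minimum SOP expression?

9

size-2^0 implicants → 000010(✓)  000101  001001(✓)  001011(✓)  001100(✓)  001110(✓)  001111(✓)  010010(✓)  010011(✓)  010111(✓)  011100(✓)  011110(✓)  011111(✓)  100000  101011(✓)  101111(✓)  110001(✓)  110011(✓)  110101(✓)  111110(✓)
size-2^1 implicants → -01011(✓)  -01111(✓)  -10011  -11110  0-0010  0-1100(✓)  0-1110(✓)  0-1111(✓)  001-11(✓)  0010-1  0011-0(✓)  00111-(✓)  01-111  010-11  01001-  0111-0(✓)  01111-(✓)  101-11(✓)  110-01  1100-1
size-2^2 implicants → -01-11  0-11-0  0-111-
Unchecked terms (primes): -01-11, -10011, -11110, 0-0010, 0-11-0, 0-111-, 000101, 0010-1, 01-111, 010-11, 01001-, 100000, 110-01, 1100-1
Minterm coverage:
  m2 ⊆ 0-0010 [E]
  m5 ⊆ 000101 [E]
  m9 ⊆ 0010-1 [E]
  m11 ⊆ -01-11,0010-1
  m14 ⊆ 0-11-0,0-111-
  m15 ⊆ -01-11,0-111-
  m18 ⊆ 0-0010,01001-
  m19 ⊆ -10011,010-11,01001-
  m23 ⊆ 01-111,010-11
  m28 ⊆ 0-11-0 [E]
  m30 ⊆ -11110,0-11-0,0-111-
  m31 ⊆ 0-111-,01-111
  m32 ⊆ 100000 [E]
  m47 ⊆ -01-11 [E]
  m51 ⊆ -10011,1100-1
  m62 ⊆ -11110 [E]
E = {-01-11, -11110, 0-0010, 0-11-0, 000101, 0010-1, 100000}
Petrick residual → -10011, 01-111
Cover = b'cef + bc'd'ef + bcdef' + a'c'd'ef' + a'cdf' + a'b'c'de'f + a'b'cd'f + a'bdef + ab'c'd'e'f'  |cover|=9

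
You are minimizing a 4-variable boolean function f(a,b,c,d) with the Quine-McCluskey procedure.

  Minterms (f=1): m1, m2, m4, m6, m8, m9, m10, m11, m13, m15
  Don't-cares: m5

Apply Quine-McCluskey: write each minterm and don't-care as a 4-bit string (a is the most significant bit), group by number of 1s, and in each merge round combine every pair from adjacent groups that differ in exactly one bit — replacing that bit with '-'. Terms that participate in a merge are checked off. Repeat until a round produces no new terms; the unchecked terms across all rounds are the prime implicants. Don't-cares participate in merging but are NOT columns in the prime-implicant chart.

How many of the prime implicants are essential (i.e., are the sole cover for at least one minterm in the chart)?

3

Round 0: 0001✓ 0010✓ 0100✓ 0101✓ 0110✓ 1000✓ 1001✓ 1010✓ 1011✓ 1101✓ 1111✓
Round 1: -001✓ -010 -101✓ 0-01✓ 0-10 01-0 010- 1-01✓ 1-11✓ 10-0✓ 10-1✓ 100-✓ 101-✓ 11-1✓
Round 2: --01 1--1 10--
PIs = {--01, -010, 0-10, 01-0, 010-, 1--1, 10--}
Coverage chart:
  m1: --01 ←essential
  m2: -010,0-10
  m4: 01-0,010-
  m6: 0-10,01-0
  m8: 10-- ←essential
  m9: --01,1--1,10--
  m10: -010,10--
  m11: 1--1,10--
  m13: --01,1--1
  m15: 1--1 ←essential
Essential: --01, 1--1, 10--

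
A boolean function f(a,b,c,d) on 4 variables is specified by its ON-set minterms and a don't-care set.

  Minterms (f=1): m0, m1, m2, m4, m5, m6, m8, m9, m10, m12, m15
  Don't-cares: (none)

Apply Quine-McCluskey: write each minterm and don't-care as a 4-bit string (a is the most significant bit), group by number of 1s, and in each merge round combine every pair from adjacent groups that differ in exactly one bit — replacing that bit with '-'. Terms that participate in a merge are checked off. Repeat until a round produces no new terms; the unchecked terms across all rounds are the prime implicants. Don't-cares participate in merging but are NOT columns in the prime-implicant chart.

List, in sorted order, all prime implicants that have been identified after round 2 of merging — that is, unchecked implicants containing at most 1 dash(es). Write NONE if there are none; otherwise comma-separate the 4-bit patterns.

Round 0: 0000✓ 0001✓ 0010✓ 0100✓ 0101✓ 0110✓ 1000✓ 1001✓ 1010✓ 1100✓ 1111
Round 1: -000✓ -001✓ -010✓ -100✓ 0-00✓ 0-01✓ 0-10✓ 00-0✓ 000-✓ 01-0✓ 010-✓ 1-00✓ 10-0✓ 100-✓
Round 2: --00 -0-0 -00- 0--0 0-0-
PIs = {--00, -0-0, -00-, 0--0, 0-0-, 1111}

1111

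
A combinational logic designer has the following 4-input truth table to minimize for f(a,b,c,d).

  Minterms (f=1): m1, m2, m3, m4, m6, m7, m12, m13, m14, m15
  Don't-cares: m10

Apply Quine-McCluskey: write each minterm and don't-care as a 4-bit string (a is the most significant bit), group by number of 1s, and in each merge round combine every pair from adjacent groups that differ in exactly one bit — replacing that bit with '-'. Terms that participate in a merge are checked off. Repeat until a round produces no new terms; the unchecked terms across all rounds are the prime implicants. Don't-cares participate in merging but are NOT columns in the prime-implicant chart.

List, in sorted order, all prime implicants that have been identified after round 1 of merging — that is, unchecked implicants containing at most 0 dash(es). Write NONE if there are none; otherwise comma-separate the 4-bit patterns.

NONE

Round 0: 0001✓ 0010✓ 0011✓ 0100✓ 0110✓ 0111✓ 1010✓ 1100✓ 1101✓ 1110✓ 1111✓
Round 1: -010✓ -100✓ -110✓ -111✓ 0-10✓ 0-11✓ 00-1 001-✓ 01-0✓ 011-✓ 1-10✓ 11-0✓ 11-1✓ 110-✓ 111-✓
Round 2: --10 -1-0 -11- 0-1- 11--
PIs = {--10, -1-0, -11-, 0-1-, 00-1, 11--}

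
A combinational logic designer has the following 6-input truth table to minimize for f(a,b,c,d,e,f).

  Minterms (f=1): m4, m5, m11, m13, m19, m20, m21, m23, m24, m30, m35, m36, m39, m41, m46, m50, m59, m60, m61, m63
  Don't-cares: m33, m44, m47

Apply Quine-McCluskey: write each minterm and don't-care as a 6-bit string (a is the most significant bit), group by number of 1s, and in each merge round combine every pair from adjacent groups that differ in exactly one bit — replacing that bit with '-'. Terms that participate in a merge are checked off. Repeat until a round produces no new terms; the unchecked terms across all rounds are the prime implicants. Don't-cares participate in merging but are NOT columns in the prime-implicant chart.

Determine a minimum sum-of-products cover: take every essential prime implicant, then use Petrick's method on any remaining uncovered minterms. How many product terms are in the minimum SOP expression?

Round 0: 000100✓ 000101✓ 001011 001101✓ 010011✓ 010100✓ 010101✓ 010111✓ 011000 011110 100001✓ 100011✓ 100100✓ 100111✓ 101001✓ 101100✓ 101110✓ 101111✓ 110010 111011✓ 111100✓ 111101✓ 111111✓
Round 1: -00100 0-0100✓ 0-0101✓ 00-101 00010-✓ 010-11 0101-1 01010-✓ 1-1100 1-1111 10-001 10-100 10-111 100-11 1000-1 1011-0 10111- 111-11 1111-1 11110-
Round 2: 0-010-
PIs = {-00100, 0-010-, 00-101, 001011, 010-11, 0101-1, 011000, 011110, 1-1100, 1-1111, 10-001, 10-100, 10-111, 100-11, 1000-1, 1011-0, 10111-, 110010, 111-11, 1111-1, 11110-}
Coverage chart:
  m4: -00100,0-010-
  m5: 0-010-,00-101
  m11: 001011 ←essential
  m13: 00-101 ←essential
  m19: 010-11 ←essential
  m20: 0-010- ←essential
  m21: 0-010-,0101-1
  m23: 010-11,0101-1
  m24: 011000 ←essential
  m30: 011110 ←essential
  m35: 100-11,1000-1
  m36: -00100,10-100
  m39: 10-111,100-11
  m41: 10-001 ←essential
  m46: 1011-0,10111-
  m50: 110010 ←essential
  m59: 111-11 ←essential
  m60: 1-1100,11110-
  m61: 1111-1,11110-
  m63: 1-1111,111-11,1111-1
Essential: 0-010-, 00-101, 001011, 010-11, 011000, 011110, 10-001, 110010, 111-11
Petrick residual → -00100, 100-11, 1011-0, 11110-
Min cover (13 terms): b'c'de'f' + a'c'de' + a'b'de'f + a'b'cd'ef + a'bc'ef + a'bcd'e'f' + a'bcdef' + ab'd'e'f + ab'c'ef + ab'cdf' + abc'd'ef' + abcef + abcde'

13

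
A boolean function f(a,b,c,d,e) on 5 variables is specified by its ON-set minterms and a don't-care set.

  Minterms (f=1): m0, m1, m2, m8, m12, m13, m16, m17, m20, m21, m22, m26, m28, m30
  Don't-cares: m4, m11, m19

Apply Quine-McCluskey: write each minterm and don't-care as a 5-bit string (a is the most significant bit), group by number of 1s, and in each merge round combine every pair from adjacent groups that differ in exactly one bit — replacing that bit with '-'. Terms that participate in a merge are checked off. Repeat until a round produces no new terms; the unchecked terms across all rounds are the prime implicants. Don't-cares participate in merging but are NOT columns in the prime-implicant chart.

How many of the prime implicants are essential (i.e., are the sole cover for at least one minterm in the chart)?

Round 0: 00000✓ 00001✓ 00010✓ 00100✓ 01000✓ 01011 01100✓ 01101✓ 10000✓ 10001✓ 10011✓ 10100✓ 10101✓ 10110✓ 11010✓ 11100✓ 11110✓
Round 1: -0000✓ -0001✓ -0100✓ -1100✓ 0-000✓ 0-100✓ 00-00✓ 000-0 0000-✓ 01-00✓ 0110- 1-100✓ 1-110✓ 10-00✓ 10-01✓ 100-1 1000-✓ 101-0✓ 1010-✓ 11-10 111-0✓
Round 2: --100 -0-00 -000- 0--00 1-1-0 10-0-
PIs = {--100, -0-00, -000-, 0--00, 000-0, 01011, 0110-, 1-1-0, 10-0-, 100-1, 11-10}
Coverage chart:
  m0: -0-00,-000-,0--00,000-0
  m1: -000- ←essential
  m2: 000-0 ←essential
  m8: 0--00 ←essential
  m12: --100,0--00,0110-
  m13: 0110- ←essential
  m16: -0-00,-000-,10-0-
  m17: -000-,10-0-,100-1
  m20: --100,-0-00,1-1-0,10-0-
  m21: 10-0- ←essential
  m22: 1-1-0 ←essential
  m26: 11-10 ←essential
  m28: --100,1-1-0
  m30: 1-1-0,11-10
Essential: -000-, 0--00, 000-0, 0110-, 1-1-0, 10-0-, 11-10

7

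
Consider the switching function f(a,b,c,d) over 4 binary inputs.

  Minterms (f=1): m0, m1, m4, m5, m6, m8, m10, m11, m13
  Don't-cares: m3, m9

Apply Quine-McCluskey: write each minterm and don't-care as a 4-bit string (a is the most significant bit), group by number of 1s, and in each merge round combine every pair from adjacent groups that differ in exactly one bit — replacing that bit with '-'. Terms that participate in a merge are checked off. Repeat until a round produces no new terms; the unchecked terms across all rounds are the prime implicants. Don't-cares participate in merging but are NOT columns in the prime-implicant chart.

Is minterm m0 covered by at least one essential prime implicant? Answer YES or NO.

size-2^0 implicants → 0000(✓)  0001(✓)  0011(✓)  0100(✓)  0101(✓)  0110(✓)  1000(✓)  1001(✓)  1010(✓)  1011(✓)  1101(✓)
size-2^1 implicants → -000(✓)  -001(✓)  -011(✓)  -101(✓)  0-00(✓)  0-01(✓)  00-1(✓)  000-(✓)  01-0  010-(✓)  1-01(✓)  10-0(✓)  10-1(✓)  100-(✓)  101-(✓)
size-2^2 implicants → --01  -0-1  -00-  0-0-  10--
Unchecked terms (primes): --01, -0-1, -00-, 0-0-, 01-0, 10--
Minterm coverage:
  m0 ⊆ -00-,0-0-
  m1 ⊆ --01,-0-1,-00-,0-0-
  m4 ⊆ 0-0-,01-0
  m5 ⊆ --01,0-0-
  m6 ⊆ 01-0 [E]
  m8 ⊆ -00-,10--
  m10 ⊆ 10-- [E]
  m11 ⊆ -0-1,10--
  m13 ⊆ --01 [E]
E = {--01, 01-0, 10--}

NO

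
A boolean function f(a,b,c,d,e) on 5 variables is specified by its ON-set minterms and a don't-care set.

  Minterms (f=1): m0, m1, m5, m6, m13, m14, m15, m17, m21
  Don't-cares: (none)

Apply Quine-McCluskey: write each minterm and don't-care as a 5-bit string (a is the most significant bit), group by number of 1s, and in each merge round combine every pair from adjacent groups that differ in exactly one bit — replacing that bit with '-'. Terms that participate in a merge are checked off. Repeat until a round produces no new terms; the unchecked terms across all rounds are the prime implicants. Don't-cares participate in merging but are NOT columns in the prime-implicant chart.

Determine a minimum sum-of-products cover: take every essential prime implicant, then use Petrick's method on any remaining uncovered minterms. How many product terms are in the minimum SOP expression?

size-2^0 implicants → 00000(✓)  00001(✓)  00101(✓)  00110(✓)  01101(✓)  01110(✓)  01111(✓)  10001(✓)  10101(✓)
size-2^1 implicants → -0001(✓)  -0101(✓)  0-101  0-110  00-01(✓)  0000-  011-1  0111-  10-01(✓)
size-2^2 implicants → -0-01
Unchecked terms (primes): -0-01, 0-101, 0-110, 0000-, 011-1, 0111-
Minterm coverage:
  m0 ⊆ 0000- [E]
  m1 ⊆ -0-01,0000-
  m5 ⊆ -0-01,0-101
  m6 ⊆ 0-110 [E]
  m13 ⊆ 0-101,011-1
  m14 ⊆ 0-110,0111-
  m15 ⊆ 011-1,0111-
  m17 ⊆ -0-01 [E]
  m21 ⊆ -0-01 [E]
E = {-0-01, 0-110, 0000-}
Petrick residual → 011-1
Cover = b'd'e + a'cde' + a'b'c'd' + a'bce  |cover|=4

4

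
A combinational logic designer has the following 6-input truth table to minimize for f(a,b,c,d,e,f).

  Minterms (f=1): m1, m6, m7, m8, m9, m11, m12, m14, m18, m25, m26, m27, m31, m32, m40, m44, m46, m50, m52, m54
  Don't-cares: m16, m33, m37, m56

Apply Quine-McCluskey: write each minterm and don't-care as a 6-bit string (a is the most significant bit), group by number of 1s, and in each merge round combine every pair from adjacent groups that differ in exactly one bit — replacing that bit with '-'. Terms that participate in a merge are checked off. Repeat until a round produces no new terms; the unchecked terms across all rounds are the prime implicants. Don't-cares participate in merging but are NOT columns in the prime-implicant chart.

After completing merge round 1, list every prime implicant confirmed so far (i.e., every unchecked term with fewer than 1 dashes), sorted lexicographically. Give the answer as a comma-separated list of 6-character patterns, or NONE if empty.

[col 0] 000001*, 000110*, 000111*, 001000*, 001001*, 001011*, 001100*, 001110*, 010000*, 010010*, 011001*, 011010*, 011011*, 011111*, 100000*, 100001*, 100101*, 101000*, 101100*, 101110*, 110010*, 110100*, 110110*, 111000*
[col 1] -00001, -01000*, -01100*, -01110*, -10010, 0-1001*, 0-1011*, 00-001, 00-110, 00011-, 001-00*, 0010-1*, 00100-, 0011-0*, 01-010, 0100-0, 011-11, 0110-1*, 01101-, 1-1000, 10-000, 100-01, 10000-, 101-00*, 1011-0*, 110-10, 1101-0
[col 2] -01-00, -011-0, 0-10-1
Prime implicants: -00001, -01-00, -011-0, -10010, 0-10-1, 00-001, 00-110, 00011-, 00100-, 01-010, 0100-0, 011-11, 01101-, 1-1000, 10-000, 100-01, 10000-, 110-10, 1101-0

NONE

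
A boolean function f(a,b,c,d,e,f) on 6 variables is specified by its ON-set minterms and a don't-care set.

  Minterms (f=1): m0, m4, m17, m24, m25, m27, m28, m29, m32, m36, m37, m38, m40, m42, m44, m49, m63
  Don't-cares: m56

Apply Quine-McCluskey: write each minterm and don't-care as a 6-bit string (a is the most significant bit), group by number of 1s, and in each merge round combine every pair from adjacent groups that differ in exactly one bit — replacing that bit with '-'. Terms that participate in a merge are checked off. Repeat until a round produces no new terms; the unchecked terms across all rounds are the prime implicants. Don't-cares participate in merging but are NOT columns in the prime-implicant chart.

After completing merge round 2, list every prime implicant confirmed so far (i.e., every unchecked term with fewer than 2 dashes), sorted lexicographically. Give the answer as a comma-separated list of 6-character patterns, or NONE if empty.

size-2^0 implicants → 000000(✓)  000100(✓)  010001(✓)  011000(✓)  011001(✓)  011011(✓)  011100(✓)  011101(✓)  100000(✓)  100100(✓)  100101(✓)  100110(✓)  101000(✓)  101010(✓)  101100(✓)  110001(✓)  111000(✓)  111111
size-2^1 implicants → -00000(✓)  -00100(✓)  -10001  -11000  000-00(✓)  01-001  011-00(✓)  011-01(✓)  0110-1  01100-(✓)  01110-(✓)  1-1000  10-000(✓)  10-100(✓)  100-00(✓)  1001-0  10010-  101-00(✓)  1010-0
size-2^2 implicants → -00-00  011-0-  10--00
Unchecked terms (primes): -00-00, -10001, -11000, 01-001, 011-0-, 0110-1, 1-1000, 10--00, 1001-0, 10010-, 1010-0, 111111

-10001, -11000, 01-001, 0110-1, 1-1000, 1001-0, 10010-, 1010-0, 111111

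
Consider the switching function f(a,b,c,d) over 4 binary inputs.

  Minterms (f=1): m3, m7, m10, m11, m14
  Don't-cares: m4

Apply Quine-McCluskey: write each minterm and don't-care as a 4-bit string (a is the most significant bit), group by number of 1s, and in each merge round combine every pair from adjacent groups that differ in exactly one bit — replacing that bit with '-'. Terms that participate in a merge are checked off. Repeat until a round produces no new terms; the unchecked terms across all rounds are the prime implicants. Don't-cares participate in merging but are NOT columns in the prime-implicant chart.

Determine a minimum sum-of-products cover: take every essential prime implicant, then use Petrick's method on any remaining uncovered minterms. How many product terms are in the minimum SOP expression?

[col 0] 0011*, 0100, 0111*, 1010*, 1011*, 1110*
[col 1] -011, 0-11, 1-10, 101-
Prime implicants: -011, 0-11, 0100, 1-10, 101-
PI chart (minterm → PIs covering it):
  3 | -011,0-11
  7 | 0-11  (sole → essential)
  10 | 1-10,101-
  11 | -011,101-
  14 | 1-10  (sole → essential)
Essential prime implicants: 0-11, 1-10
Petrick residual → -011
Minimum SOP uses 3 PIs: b'cd + a'cd + acd'

3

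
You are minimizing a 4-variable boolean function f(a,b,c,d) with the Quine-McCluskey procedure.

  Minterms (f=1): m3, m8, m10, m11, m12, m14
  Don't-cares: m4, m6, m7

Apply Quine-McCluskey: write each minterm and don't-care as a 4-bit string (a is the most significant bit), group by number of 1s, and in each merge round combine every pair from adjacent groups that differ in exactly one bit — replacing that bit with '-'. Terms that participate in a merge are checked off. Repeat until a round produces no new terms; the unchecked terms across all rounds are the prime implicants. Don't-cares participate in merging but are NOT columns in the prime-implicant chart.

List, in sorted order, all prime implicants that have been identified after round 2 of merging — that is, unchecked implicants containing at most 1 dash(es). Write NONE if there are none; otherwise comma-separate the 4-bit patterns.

size-2^0 implicants → 0011(✓)  0100(✓)  0110(✓)  0111(✓)  1000(✓)  1010(✓)  1011(✓)  1100(✓)  1110(✓)
size-2^1 implicants → -011  -100(✓)  -110(✓)  0-11  01-0(✓)  011-  1-00(✓)  1-10(✓)  10-0(✓)  101-  11-0(✓)
size-2^2 implicants → -1-0  1--0
Unchecked terms (primes): -011, -1-0, 0-11, 011-, 1--0, 101-

-011, 0-11, 011-, 101-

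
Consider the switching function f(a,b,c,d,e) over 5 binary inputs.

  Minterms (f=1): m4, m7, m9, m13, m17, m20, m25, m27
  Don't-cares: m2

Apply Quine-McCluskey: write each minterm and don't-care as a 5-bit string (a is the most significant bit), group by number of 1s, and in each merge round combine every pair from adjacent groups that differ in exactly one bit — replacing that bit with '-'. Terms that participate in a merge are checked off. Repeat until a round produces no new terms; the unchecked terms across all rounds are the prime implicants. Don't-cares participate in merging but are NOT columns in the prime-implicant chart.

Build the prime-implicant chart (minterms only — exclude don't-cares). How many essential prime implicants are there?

5

Round 0: 00010 00100✓ 00111 01001✓ 01101✓ 10001✓ 10100✓ 11001✓ 11011✓
Round 1: -0100 -1001 01-01 1-001 110-1
PIs = {-0100, -1001, 00010, 00111, 01-01, 1-001, 110-1}
Coverage chart:
  m4: -0100 ←essential
  m7: 00111 ←essential
  m9: -1001,01-01
  m13: 01-01 ←essential
  m17: 1-001 ←essential
  m20: -0100 ←essential
  m25: -1001,1-001,110-1
  m27: 110-1 ←essential
Essential: -0100, 00111, 01-01, 1-001, 110-1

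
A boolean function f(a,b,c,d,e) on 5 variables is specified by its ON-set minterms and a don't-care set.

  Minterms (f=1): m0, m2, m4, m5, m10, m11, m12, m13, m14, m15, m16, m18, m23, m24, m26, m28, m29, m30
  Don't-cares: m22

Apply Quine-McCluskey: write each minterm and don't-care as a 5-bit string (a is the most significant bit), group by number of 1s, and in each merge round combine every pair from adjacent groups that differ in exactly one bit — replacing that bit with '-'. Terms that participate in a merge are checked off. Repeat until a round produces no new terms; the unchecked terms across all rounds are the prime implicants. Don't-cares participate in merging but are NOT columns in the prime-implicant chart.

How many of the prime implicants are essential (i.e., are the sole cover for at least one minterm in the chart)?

size-2^0 implicants → 00000(✓)  00010(✓)  00100(✓)  00101(✓)  01010(✓)  01011(✓)  01100(✓)  01101(✓)  01110(✓)  01111(✓)  10000(✓)  10010(✓)  10110(✓)  10111(✓)  11000(✓)  11010(✓)  11100(✓)  11101(✓)  11110(✓)
size-2^1 implicants → -0000(✓)  -0010(✓)  -1010(✓)  -1100(✓)  -1101(✓)  -1110(✓)  0-010(✓)  0-100(✓)  0-101(✓)  00-00  000-0(✓)  0010-(✓)  01-10(✓)  01-11(✓)  0101-(✓)  011-0(✓)  011-1(✓)  0110-(✓)  0111-(✓)  1-000(✓)  1-010(✓)  1-110(✓)  10-10(✓)  100-0(✓)  1011-  11-00(✓)  11-10(✓)  110-0(✓)  111-0(✓)  1110-(✓)
size-2^2 implicants → --010  -00-0  -1-10  -11-0  -110-  0-10-  01-1-  011--  1--10  1-0-0  11--0
Unchecked terms (primes): --010, -00-0, -1-10, -11-0, -110-, 0-10-, 00-00, 01-1-, 011--, 1--10, 1-0-0, 1011-, 11--0
Minterm coverage:
  m0 ⊆ -00-0,00-00
  m2 ⊆ --010,-00-0
  m4 ⊆ 0-10-,00-00
  m5 ⊆ 0-10- [E]
  m10 ⊆ --010,-1-10,01-1-
  m11 ⊆ 01-1- [E]
  m12 ⊆ -11-0,-110-,0-10-,011--
  m13 ⊆ -110-,0-10-,011--
  m14 ⊆ -1-10,-11-0,01-1-,011--
  m15 ⊆ 01-1-,011--
  m16 ⊆ -00-0,1-0-0
  m18 ⊆ --010,-00-0,1--10,1-0-0
  m23 ⊆ 1011- [E]
  m24 ⊆ 1-0-0,11--0
  m26 ⊆ --010,-1-10,1--10,1-0-0,11--0
  m28 ⊆ -11-0,-110-,11--0
  m29 ⊆ -110- [E]
  m30 ⊆ -1-10,-11-0,1--10,11--0
E = {-110-, 0-10-, 01-1-, 1011-}

4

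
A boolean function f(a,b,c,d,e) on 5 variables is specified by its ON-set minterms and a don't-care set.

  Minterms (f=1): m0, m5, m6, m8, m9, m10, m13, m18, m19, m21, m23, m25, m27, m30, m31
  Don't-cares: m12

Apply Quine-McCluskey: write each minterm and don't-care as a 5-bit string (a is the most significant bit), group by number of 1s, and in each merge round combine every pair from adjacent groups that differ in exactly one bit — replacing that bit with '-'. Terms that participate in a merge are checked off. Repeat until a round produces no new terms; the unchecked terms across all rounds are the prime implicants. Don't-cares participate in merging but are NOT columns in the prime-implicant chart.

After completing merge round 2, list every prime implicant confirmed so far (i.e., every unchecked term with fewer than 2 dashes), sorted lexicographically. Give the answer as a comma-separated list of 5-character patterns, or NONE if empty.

[col 0] 00000*, 00101*, 00110, 01000*, 01001*, 01010*, 01100*, 01101*, 10010*, 10011*, 10101*, 10111*, 11001*, 11011*, 11110*, 11111*
[col 1] -0101, -1001, 0-000, 0-101, 01-00*, 01-01*, 010-0, 0100-*, 0110-*, 1-011*, 1-111*, 10-11*, 1001-, 101-1, 11-11*, 110-1, 1111-
[col 2] 01-0-, 1--11
Prime implicants: -0101, -1001, 0-000, 0-101, 00110, 01-0-, 010-0, 1--11, 1001-, 101-1, 110-1, 1111-

-0101, -1001, 0-000, 0-101, 00110, 010-0, 1001-, 101-1, 110-1, 1111-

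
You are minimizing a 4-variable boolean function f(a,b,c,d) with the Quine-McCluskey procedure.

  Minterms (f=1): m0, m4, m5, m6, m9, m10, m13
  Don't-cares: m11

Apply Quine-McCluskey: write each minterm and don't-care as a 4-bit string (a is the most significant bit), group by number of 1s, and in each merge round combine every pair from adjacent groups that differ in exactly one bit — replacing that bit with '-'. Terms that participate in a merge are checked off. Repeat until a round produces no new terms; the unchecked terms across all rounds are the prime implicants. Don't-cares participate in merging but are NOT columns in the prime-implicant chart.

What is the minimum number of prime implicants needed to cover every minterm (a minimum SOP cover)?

5

[col 0] 0000*, 0100*, 0101*, 0110*, 1001*, 1010*, 1011*, 1101*
[col 1] -101, 0-00, 01-0, 010-, 1-01, 10-1, 101-
Prime implicants: -101, 0-00, 01-0, 010-, 1-01, 10-1, 101-
PI chart (minterm → PIs covering it):
  0 | 0-00  (sole → essential)
  4 | 0-00,01-0,010-
  5 | -101,010-
  6 | 01-0  (sole → essential)
  9 | 1-01,10-1
  10 | 101-  (sole → essential)
  13 | -101,1-01
Essential prime implicants: 0-00, 01-0, 101-
Petrick residual → -101, 1-01
Minimum SOP uses 5 PIs: bc'd + a'c'd' + a'bd' + ac'd + ab'c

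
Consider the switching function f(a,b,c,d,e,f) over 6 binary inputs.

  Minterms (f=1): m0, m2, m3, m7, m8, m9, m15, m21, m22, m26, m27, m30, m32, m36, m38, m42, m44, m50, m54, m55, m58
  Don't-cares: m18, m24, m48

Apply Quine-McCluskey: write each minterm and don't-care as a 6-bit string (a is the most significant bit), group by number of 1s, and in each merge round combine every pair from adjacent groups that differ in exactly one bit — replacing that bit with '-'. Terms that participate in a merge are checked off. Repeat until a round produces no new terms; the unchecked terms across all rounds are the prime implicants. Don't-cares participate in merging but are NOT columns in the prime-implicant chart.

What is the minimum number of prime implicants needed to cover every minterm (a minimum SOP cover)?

Round 0: 000000✓ 000010✓ 000011✓ 000111✓ 001000✓ 001001✓ 001111✓ 010010✓ 010101 010110✓ 011000✓ 011010✓ 011011✓ 011110✓ 100000✓ 100100✓ 100110✓ 101010✓ 101100✓ 110000✓ 110010✓ 110110✓ 110111✓ 111010✓
Round 1: -00000 -10010✓ -10110✓ -11010✓ 0-0010 0-1000 00-000 00-111 000-11 0000-0 00001- 00100- 01-010✓ 01-110✓ 010-10✓ 011-10✓ 0110-0 01101- 1-0000 1-0110 1-1010 10-100 100-00 1001-0 11-010✓ 110-10✓ 1100-0 11011-
Round 2: -1-010 -10-10 01--10
PIs = {-00000, -1-010, -10-10, 0-0010, 0-1000, 00-000, 00-111, 000-11, 0000-0, 00001-, 00100-, 01--10, 010101, 0110-0, 01101-, 1-0000, 1-0110, 1-1010, 10-100, 100-00, 1001-0, 1100-0, 11011-}
Coverage chart:
  m0: -00000,00-000,0000-0
  m2: 0-0010,0000-0,00001-
  m3: 000-11,00001-
  m7: 00-111,000-11
  m8: 0-1000,00-000,00100-
  m9: 00100- ←essential
  m15: 00-111 ←essential
  m21: 010101 ←essential
  m22: -10-10,01--10
  m26: -1-010,01--10,0110-0,01101-
  m27: 01101- ←essential
  m30: 01--10 ←essential
  m32: -00000,1-0000,100-00
  m36: 10-100,100-00,1001-0
  m38: 1-0110,1001-0
  m42: 1-1010 ←essential
  m44: 10-100 ←essential
  m50: -1-010,-10-10,1100-0
  m54: -10-10,1-0110,11011-
  m55: 11011- ←essential
  m58: -1-010,1-1010
Essential: 00-111, 00100-, 01--10, 010101, 01101-, 1-1010, 10-100, 11011-
Petrick residual → -00000, -1-010, 00001-, 1-0110
Min cover (12 terms): b'c'd'e'f' + bd'ef' + a'b'def + a'b'c'd'e + a'b'cd'e' + a'bef' + a'bc'de'f + a'bcd'e + ac'def' + acd'ef' + ab'de'f' + abc'de

12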